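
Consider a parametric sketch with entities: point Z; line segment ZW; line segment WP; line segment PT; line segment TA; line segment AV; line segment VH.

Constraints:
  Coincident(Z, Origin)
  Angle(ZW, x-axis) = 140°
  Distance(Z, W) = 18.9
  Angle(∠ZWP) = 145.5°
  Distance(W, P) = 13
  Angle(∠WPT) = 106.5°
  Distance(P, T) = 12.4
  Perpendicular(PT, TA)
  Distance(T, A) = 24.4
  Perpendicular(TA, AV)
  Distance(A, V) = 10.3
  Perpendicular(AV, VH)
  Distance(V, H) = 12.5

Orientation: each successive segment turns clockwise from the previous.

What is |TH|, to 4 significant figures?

15.74

Z is at the origin; ZW runs at 140.0° with length 18.9, so W = (-14.48, 12.15). ∠ZWP = 145.5° gives WP at 105.5° from the x-axis; with |WP| = 13.0, P = (-17.95, 24.68). ∠WPT = 106.5° gives PT at 32.00° from the x-axis; with |PT| = 12.4, T = (-7.437, 31.25). PT ⟂ TA, so TA runs at -58.00°; with |TA| = 24.4, A = (5.493, 10.55). The perpendicularity gives AV at right angles to TA, so AV runs at -148.0°; with |AV| = 10.3, V = (-3.241, 5.096). AV is perpendicular to VH, so VH runs at 122.0°; with |VH| = 12.5, H = (-9.865, 15.70). Then |TH| = |H − T| = 15.74.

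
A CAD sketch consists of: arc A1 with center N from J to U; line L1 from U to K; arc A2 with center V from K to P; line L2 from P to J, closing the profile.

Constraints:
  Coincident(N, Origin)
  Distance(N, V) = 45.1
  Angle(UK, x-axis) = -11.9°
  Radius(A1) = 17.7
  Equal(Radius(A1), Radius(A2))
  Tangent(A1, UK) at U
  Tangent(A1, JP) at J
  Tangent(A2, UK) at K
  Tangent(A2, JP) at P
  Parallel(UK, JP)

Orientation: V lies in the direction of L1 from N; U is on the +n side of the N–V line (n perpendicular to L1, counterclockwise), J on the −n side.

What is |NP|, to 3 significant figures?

48.4

The slot axis is L1's direction at -11.9°, so u = (cos -11.9°, sin -11.9°) = (0.979, -0.206) and n = (−sin -11.9°, cos -11.9°) = (0.206, 0.979). N is at the origin and V lies 45.1 along u from N, so V = 45.1·u = (44.1, -9.30). Tangency of A1 to both parallel lines with radius 17.7 puts U and J at N ± 17.7·n: U = (3.65, 17.3), J = (-3.65, -17.3). Equal radii place K and P the same way about V: K = V + 17.7·n = (47.8, 8.02), P = V − 17.7·n = (40.5, -26.6). Then |NP| = |P − N| = 48.4.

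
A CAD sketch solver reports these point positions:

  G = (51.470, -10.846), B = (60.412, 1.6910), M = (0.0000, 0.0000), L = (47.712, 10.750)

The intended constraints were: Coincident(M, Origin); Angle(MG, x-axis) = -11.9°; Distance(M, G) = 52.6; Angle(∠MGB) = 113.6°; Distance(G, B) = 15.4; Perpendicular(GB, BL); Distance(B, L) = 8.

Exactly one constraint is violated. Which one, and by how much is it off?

Distance(B, L) = 8 — off by 7.60.

M = (0.00, 0.00) ✓; MG at -11.90° ✓; |MG| = 52.60 ✓; ∠MGB = 113.6° ✓; |GB| = 15.40 ✓; ∠(GB, BL) = 90.00° ✓; |BL| = 15.60 ✗.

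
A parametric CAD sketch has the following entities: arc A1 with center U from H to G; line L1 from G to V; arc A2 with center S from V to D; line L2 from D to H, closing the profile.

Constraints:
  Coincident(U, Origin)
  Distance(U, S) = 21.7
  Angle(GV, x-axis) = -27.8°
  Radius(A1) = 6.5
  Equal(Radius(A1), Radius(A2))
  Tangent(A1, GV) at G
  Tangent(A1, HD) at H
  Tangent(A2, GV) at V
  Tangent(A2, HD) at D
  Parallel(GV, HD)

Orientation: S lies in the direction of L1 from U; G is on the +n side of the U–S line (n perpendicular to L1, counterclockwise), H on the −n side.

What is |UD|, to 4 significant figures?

22.65

The slot axis is L1's direction at -27.8°, so u = (cos -27.8°, sin -27.8°) = (0.8846, -0.4664) and n = (−sin -27.8°, cos -27.8°) = (0.4664, 0.8846). U is at the origin and S lies 21.7 along u from U, so S = 21.7·u = (19.20, -10.12). Tangency of A1 to both parallel lines with radius 6.5 puts G and H at U ± 6.5·n: G = (3.032, 5.750), H = (-3.032, -5.750). Equal radii place V and D the same way about S: V = S + 6.5·n = (22.23, -4.371), D = S − 6.5·n = (16.16, -15.87). Then |UD| = |D − U| = 22.65.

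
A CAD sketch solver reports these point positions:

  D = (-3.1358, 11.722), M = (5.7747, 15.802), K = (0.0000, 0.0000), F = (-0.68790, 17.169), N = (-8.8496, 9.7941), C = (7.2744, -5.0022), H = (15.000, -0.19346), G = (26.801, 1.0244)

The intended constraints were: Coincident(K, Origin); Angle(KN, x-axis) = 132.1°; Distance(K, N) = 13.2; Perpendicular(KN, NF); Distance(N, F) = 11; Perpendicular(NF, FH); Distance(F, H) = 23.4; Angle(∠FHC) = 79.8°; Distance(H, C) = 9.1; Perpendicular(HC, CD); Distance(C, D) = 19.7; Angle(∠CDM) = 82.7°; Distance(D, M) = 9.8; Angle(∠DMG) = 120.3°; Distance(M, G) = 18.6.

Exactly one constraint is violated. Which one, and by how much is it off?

Distance(M, G) = 18.6 — off by 7.10.

K = (0.00, 0.00) ✓; KN at 132.1° ✓; |KN| = 13.20 ✓; ∠(KN, NF) = 90.00° ✓; |NF| = 11.00 ✓; ∠(NF, FH) = 90.00° ✓; |FH| = 23.40 ✓; ∠FHC = 79.80° ✓; |HC| = 9.100 ✓; ∠(HC, CD) = 90.00° ✓; |CD| = 19.70 ✓; ∠CDM = 82.70° ✓; |DM| = 9.800 ✓; ∠DMG = 120.3° ✓; |MG| = 25.70 ✗.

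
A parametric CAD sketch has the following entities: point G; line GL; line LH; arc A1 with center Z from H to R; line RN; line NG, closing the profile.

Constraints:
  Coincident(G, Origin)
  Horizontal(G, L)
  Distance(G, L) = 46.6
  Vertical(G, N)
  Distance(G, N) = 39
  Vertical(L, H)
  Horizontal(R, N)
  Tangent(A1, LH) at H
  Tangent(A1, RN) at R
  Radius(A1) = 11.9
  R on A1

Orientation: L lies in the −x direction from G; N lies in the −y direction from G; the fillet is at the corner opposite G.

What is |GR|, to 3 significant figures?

52.2

The virtual corner opposite G is at (-46.6, -39.0). Since A1 is tangent to LH there, ZH ⟂ LH and since A1 is tangent to RN there, ZR ⟂ RN, with radius 11.9, so the center Z sits 11.9 in from both sides at Z = (-34.7, -27.1). That places the tangent points at H = (-46.6, -27.1) on LH and R = (-34.7, -39.0) on RN. Then |GR| = |R − G| = 52.2.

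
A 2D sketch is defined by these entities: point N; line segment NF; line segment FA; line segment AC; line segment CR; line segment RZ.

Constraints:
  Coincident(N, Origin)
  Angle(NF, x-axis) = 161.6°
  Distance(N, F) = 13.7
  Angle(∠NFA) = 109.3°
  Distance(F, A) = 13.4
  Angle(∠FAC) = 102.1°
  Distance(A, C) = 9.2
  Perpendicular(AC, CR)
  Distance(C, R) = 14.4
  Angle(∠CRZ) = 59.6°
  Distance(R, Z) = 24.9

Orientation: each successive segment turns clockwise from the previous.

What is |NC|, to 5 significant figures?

20.243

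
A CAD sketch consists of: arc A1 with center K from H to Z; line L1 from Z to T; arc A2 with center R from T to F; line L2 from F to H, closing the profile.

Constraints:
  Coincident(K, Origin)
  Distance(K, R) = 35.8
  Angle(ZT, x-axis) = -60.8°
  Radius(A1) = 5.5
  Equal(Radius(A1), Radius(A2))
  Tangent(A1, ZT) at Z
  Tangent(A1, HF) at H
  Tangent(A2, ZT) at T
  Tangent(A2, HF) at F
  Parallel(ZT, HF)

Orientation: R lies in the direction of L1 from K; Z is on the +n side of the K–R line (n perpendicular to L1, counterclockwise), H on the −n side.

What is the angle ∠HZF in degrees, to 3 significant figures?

72.9°

Tangency of A1 to both parallel lines with radius 5.5 puts Z and H at K ± 5.5·n: Z = (4.80, 2.68), H = (-4.80, -2.68). Equal radii place T and F the same way about R: T = R + 5.5·n = (22.3, -28.6), F = R − 5.5·n = (12.7, -33.9). Then cos ∠HZF = ZH·ZF / (|ZH||ZF|), giving 72.9°.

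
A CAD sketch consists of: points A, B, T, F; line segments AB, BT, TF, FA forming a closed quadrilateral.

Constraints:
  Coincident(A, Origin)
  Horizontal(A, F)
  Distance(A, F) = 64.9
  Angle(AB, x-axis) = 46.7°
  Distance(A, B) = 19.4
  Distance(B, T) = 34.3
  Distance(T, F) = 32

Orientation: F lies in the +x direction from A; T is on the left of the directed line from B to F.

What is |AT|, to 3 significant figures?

52.3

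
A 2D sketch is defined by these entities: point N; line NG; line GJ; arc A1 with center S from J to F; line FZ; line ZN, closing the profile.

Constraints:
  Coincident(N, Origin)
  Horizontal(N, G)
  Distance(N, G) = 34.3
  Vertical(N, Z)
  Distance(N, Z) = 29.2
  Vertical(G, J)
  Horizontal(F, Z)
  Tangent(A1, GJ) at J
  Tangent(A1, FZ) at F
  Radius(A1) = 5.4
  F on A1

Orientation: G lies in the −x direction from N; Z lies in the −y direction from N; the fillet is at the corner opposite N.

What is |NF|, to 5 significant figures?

41.083

N is at the origin; NG is horizontal with |NG| = 34.3 and G on the −x side, so G = (-34.300, 0.0000). NZ is vertical with |NZ| = 29.2 and Z on the −y side, so Z = (0.0000, -29.200). The virtual corner opposite N is at (-34.300, -29.200). A1 meets GJ tangentially, so SJ is at right angles to GJ and since A1 is tangent to FZ there, SF ⟂ FZ, with radius 5.4, so the center S sits 5.4 in from both sides at S = (-28.900, -23.800). That places the tangent points at J = (-34.300, -23.800) on GJ and F = (-28.900, -29.200) on FZ. Then |NF| = |F − N| = 41.083.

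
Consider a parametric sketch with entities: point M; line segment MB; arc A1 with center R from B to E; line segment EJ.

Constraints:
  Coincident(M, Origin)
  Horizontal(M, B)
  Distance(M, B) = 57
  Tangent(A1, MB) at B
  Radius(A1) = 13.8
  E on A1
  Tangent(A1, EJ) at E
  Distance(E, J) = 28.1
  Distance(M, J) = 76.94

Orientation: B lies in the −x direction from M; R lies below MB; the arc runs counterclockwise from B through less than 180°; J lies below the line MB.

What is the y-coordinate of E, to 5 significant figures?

-17.523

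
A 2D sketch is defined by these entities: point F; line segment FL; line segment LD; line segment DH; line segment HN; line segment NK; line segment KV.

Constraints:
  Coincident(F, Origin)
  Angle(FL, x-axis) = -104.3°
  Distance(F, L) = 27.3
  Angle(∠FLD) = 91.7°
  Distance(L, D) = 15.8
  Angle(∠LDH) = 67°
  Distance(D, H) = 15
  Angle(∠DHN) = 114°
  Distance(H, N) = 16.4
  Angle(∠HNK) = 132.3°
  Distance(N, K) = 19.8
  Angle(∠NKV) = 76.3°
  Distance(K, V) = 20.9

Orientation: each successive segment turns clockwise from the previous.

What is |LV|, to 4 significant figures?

10.80

F is at the origin; FL runs at -104.3° with length 27.3, so L = (-6.743, -26.45). ∠FLD = 91.7° gives LD at 167.4° from the x-axis; with |LD| = 15.8, D = (-22.16, -23.01). ∠LDH = 67.0° gives DH at 54.40° from the x-axis; with |DH| = 15.0, H = (-13.43, -10.81). ∠DHN = 114.0° gives HN at -11.60° from the x-axis; with |HN| = 16.4, N = (2.634, -14.11). ∠HNK = 132.3° gives NK at -59.30° from the x-axis; with |NK| = 19.8, K = (12.74, -31.13). ∠NKV = 76.3° gives KV at -163.0° from the x-axis; with |KV| = 20.9, V = (-7.244, -37.24). Then |LV| = |V − L| = 10.80.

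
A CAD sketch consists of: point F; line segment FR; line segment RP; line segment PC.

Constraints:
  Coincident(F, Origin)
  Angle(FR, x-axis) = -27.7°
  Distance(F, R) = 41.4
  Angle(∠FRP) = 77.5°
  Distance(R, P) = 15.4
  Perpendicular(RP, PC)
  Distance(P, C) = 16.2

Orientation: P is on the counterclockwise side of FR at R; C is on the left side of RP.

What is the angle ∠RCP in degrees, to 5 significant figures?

43.550°

F is at the origin; FR runs at -27.7° with length 41.4, so R = 41.4·(cos -27.7°, sin -27.7°) = (36.655, -19.244). ∠FRP = 77.5°, so RP runs at -27.7° + (180° − 77.5°) = 74.800° from the x-axis; with |RP| = 15.4, P = R + 15.4·(cos 74.800°, sin 74.800°) = (40.693, -4.3832). RP ⟂ PC; with |PC| = 16.2 on the left of RP, C = P + 16.2·(-0.96502, 0.26219) = (25.060, -0.13574). Then cos ∠RCP = CR·CP / (|CR||CP|), giving 43.550°.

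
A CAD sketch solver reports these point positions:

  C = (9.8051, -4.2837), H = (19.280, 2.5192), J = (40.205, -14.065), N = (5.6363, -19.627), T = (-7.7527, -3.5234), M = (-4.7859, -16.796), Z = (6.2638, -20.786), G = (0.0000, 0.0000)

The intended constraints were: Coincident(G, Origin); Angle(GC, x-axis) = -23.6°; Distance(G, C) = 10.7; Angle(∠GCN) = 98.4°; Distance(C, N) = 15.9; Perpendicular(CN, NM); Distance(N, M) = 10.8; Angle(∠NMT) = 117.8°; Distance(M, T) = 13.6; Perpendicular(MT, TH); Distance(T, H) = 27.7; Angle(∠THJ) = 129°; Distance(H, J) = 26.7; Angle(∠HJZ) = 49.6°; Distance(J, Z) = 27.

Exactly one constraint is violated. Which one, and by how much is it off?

Distance(J, Z) = 27 — off by 7.60.

G = (0.00, 0.00) ✓; GC at -23.60° ✓; |GC| = 10.70 ✓; ∠GCN = 98.40° ✓; |CN| = 15.90 ✓; ∠(CN, NM) = 90.00° ✓; |NM| = 10.80 ✓; ∠NMT = 117.8° ✓; |MT| = 13.60 ✓; ∠(MT, TH) = 90.00° ✓; |TH| = 27.70 ✓; ∠THJ = 129.0° ✓; |HJ| = 26.70 ✓; ∠HJZ = 49.60° ✓; |JZ| = 34.60 ✗.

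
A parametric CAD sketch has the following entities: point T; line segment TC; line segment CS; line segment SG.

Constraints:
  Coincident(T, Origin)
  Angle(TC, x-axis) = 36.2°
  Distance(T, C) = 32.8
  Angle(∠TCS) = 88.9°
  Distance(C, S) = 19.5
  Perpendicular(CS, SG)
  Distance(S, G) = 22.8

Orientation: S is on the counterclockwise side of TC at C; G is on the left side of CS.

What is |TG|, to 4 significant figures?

21.35

∠TCS = 88.9°, so CS runs at 36.2° + (180° − 88.9°) = 127.3° from the x-axis; with |CS| = 19.5, S = C + 19.5·(cos 127.3°, sin 127.3°) = (14.65, 34.88). CS ⟂ SG; with |SG| = 22.8 on the left of CS, G = S + 22.8·(-0.7955, -0.6060) = (-3.485, 21.07). Then |TG| = |G − T| = 21.35.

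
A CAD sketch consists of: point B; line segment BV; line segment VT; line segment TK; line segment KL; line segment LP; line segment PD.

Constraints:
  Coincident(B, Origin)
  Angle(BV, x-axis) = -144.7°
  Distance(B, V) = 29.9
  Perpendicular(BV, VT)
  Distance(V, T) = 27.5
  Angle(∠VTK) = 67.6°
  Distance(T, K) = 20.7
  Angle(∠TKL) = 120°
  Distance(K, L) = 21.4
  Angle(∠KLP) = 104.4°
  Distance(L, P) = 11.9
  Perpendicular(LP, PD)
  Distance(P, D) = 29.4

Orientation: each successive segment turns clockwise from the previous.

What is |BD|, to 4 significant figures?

36.72

∠KLP = 104.4° gives LP at -122.7° from the x-axis; with |LP| = 11.9, P = (-11.98, -15.90). LP is perpendicular to PD, so PD runs at 147.3°; with |PD| = 29.4, D = (-36.72, -0.02021). Then |BD| = |D − B| = 36.72.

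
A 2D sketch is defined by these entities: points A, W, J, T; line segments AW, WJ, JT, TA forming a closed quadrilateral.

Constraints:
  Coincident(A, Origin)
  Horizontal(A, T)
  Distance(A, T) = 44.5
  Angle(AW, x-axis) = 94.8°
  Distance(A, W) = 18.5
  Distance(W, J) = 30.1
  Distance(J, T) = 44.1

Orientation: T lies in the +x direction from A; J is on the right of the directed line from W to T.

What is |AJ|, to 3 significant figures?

11.6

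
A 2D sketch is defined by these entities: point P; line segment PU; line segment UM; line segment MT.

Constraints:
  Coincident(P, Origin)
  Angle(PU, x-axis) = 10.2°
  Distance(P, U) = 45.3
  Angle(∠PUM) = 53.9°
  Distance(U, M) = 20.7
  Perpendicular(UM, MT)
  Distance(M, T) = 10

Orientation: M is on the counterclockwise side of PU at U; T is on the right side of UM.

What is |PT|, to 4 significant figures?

46.99

P is at the origin; PU runs at 10.2° with length 45.3, so U = 45.3·(cos 10.2°, sin 10.2°) = (44.58, 8.022). ∠PUM = 53.9°, so UM runs at 10.2° + (180° − 53.9°) = 136.3° from the x-axis; with |UM| = 20.7, M = U + 20.7·(cos 136.3°, sin 136.3°) = (29.62, 22.32). The perpendicularity gives MT at right angles to UM; with |MT| = 10.0 on the right of UM, T = M + 10.0·(0.6909, 0.7230) = (36.53, 29.55). Then |PT| = |T − P| = 46.99.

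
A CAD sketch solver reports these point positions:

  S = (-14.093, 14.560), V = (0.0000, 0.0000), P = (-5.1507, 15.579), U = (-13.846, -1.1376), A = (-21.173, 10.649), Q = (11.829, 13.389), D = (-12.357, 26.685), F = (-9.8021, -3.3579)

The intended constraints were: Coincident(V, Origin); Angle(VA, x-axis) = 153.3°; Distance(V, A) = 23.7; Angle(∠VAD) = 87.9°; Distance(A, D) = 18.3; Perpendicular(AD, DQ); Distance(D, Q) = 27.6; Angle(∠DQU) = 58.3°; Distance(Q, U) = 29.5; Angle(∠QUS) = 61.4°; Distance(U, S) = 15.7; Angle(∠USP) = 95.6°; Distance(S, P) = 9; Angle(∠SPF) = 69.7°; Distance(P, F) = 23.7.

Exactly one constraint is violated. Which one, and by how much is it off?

Distance(P, F) = 23.7 — off by 4.20.

V = (0.00, 0.00) ✓; VA at 153.3° ✓; |VA| = 23.70 ✓; ∠VAD = 87.90° ✓; |AD| = 18.30 ✓; ∠(AD, DQ) = 90.00° ✓; |DQ| = 27.60 ✓; ∠DQU = 58.30° ✓; |QU| = 29.50 ✓; ∠QUS = 61.40° ✓; |US| = 15.70 ✓; ∠USP = 95.60° ✓; |SP| = 9.000 ✓; ∠SPF = 69.70° ✓; |PF| = 19.50 ✗.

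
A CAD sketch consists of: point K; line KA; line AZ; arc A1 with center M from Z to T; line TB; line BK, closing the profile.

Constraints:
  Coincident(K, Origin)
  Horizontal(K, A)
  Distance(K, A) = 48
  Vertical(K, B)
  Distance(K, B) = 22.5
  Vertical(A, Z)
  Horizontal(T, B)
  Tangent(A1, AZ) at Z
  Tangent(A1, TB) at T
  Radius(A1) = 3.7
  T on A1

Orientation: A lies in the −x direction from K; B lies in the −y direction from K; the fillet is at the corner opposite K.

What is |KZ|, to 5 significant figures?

51.550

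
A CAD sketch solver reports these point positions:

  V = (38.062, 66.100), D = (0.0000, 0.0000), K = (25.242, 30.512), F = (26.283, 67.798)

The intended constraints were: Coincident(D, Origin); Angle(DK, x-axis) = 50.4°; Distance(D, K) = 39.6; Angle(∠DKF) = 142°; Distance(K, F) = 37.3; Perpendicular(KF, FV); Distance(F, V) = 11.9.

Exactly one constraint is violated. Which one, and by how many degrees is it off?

Perpendicular(KF, FV) — off by 6.60°.

D = (0.00, 0.00) ✓; DK at 50.40° ✓; |DK| = 39.60 ✓; ∠DKF = 142.0° ✓; |KF| = 37.30 ✓; ∠(KF, FV) = 96.60° ✗; |FV| = 11.90 ✓.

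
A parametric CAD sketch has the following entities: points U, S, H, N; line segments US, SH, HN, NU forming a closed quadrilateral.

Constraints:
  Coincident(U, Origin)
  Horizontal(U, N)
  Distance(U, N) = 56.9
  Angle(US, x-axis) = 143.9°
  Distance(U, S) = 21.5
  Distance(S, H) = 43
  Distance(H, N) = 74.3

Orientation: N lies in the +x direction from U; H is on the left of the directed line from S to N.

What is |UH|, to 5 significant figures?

50.805

U is at the origin; UN is horizontal with |UN| = 56.9 and N in +x, so N = (56.9, 0). US runs at 143.9° with |US| = 21.5, so S = (-17.372, 12.668). H is determined by |SH| = 43.0 and |HN| = 74.3 together: it lies at the intersection of circle(S, 43.0) and circle(N, 74.3). With |SN| = 75.344, the foot of the radical line on SN is 13.307 from S and the perpendicular offset is √(43.0² − 13.307²) = 40.889. Taking the left-of-SN solution: H = (2.6209, 50.737).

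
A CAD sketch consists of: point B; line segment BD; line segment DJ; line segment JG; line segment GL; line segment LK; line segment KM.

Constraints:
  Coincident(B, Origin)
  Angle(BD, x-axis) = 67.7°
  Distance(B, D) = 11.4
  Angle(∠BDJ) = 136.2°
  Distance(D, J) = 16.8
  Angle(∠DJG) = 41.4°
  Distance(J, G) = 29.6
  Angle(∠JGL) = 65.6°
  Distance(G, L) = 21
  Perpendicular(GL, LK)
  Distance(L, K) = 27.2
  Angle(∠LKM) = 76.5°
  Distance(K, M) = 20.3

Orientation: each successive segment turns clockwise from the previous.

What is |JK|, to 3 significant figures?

8.78

B is at the origin; BD runs at 67.7° with length 11.4, so D = (4.33, 10.5). ∠BDJ = 136.2° gives DJ at 23.9° from the x-axis; with |DJ| = 16.8, J = (19.7, 17.4). ∠DJG = 41.4° gives JG at -115° from the x-axis; with |JG| = 29.6, G = (7.32, -9.54). ∠JGL = 65.6° gives GL at 131° from the x-axis; with |GL| = 21.0, L = (-6.43, 6.33). GL is perpendicular to LK, so LK runs at 40.9°; with |LK| = 27.2, K = (14.1, 24.1). Then |JK| = |K − J| = 8.78.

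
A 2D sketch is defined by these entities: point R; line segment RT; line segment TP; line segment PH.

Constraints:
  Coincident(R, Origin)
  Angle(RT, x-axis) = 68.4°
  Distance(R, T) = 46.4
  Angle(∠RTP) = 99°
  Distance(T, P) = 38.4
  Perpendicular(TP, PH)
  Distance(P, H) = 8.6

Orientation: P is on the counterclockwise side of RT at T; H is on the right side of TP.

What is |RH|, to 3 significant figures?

71.0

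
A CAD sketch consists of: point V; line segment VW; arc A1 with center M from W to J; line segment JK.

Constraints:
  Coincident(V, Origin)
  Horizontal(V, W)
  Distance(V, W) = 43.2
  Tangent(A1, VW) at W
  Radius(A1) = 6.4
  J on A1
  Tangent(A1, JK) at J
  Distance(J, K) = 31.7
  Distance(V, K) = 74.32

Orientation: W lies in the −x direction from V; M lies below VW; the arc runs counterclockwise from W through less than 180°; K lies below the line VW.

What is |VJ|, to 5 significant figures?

47.708

Checks: |MJ| = 6.400 ✓; ∠(MJ, JK) = 90.00° ✓; |JK| = 31.70 ✓; |VK| = 74.32 ✓.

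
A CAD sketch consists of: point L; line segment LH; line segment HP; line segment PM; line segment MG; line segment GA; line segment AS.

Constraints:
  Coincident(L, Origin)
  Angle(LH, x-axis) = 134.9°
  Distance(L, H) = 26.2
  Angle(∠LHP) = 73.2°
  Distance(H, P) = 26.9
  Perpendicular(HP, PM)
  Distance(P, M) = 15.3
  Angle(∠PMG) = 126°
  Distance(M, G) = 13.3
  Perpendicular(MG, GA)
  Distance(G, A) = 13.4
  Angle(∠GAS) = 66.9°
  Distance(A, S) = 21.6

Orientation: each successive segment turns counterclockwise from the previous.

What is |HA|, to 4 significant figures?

14.80

L is at the origin; LH runs at 134.9° with length 26.2, so H = (-18.49, 18.56). ∠LHP = 73.2° gives HP at -118.3° from the x-axis; with |HP| = 26.9, P = (-31.25, -5.126). HP is perpendicular to PM, so PM runs at -28.30°; with |PM| = 15.3, M = (-17.78, -12.38). ∠PMG = 126.0° gives MG at 25.70° from the x-axis; with |MG| = 13.3, G = (-5.791, -6.612). MG ⟂ GA, so GA runs at 115.7°; with |GA| = 13.4, A = (-11.60, 5.462). Then |HA| = |A − H| = 14.80.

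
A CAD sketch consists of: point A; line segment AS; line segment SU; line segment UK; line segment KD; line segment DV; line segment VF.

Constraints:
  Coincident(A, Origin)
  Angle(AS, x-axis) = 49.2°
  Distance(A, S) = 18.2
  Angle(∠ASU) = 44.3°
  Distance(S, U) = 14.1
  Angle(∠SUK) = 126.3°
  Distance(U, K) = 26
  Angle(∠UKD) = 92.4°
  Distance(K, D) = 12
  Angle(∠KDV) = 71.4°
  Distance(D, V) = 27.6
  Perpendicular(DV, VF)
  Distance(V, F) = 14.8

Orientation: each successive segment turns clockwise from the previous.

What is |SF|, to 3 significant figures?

24.7

∠KDV = 71.4° gives DV at 23.6° from the x-axis; with |DV| = 27.6, V = (10.0, 3.00). DV ⟂ VF, so VF runs at -66.4°; with |VF| = 14.8, F = (15.9, -10.6). Then |SF| = |F − S| = 24.7.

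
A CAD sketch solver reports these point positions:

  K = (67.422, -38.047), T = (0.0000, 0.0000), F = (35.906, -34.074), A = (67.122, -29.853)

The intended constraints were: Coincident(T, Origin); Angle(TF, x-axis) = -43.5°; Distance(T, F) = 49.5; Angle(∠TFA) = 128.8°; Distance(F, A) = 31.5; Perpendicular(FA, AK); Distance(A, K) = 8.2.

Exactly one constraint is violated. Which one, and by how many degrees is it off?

Perpendicular(FA, AK) — off by 5.60°.

T = (0.00, 0.00) ✓; TF at -43.50° ✓; |TF| = 49.50 ✓; ∠TFA = 128.8° ✓; |FA| = 31.50 ✓; ∠(FA, AK) = 95.60° ✗; |AK| = 8.199 ✓.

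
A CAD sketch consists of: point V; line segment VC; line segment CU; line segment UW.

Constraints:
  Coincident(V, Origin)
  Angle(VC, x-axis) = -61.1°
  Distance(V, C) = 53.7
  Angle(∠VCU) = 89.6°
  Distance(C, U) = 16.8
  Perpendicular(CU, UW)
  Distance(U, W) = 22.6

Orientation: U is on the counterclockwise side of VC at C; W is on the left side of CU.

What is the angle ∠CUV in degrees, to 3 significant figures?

73.0°

V is at the origin; VC runs at -61.1° with length 53.7, so C = 53.7·(cos -61.1°, sin -61.1°) = (26.0, -47.0). ∠VCU = 89.6°, so CU runs at -61.1° + (180° − 89.6°) = 29.3° from the x-axis; with |CU| = 16.8, U = C + 16.8·(cos 29.3°, sin 29.3°) = (40.6, -38.8). Then cos ∠CUV = UC·UV / (|UC||UV|), giving 73.0°.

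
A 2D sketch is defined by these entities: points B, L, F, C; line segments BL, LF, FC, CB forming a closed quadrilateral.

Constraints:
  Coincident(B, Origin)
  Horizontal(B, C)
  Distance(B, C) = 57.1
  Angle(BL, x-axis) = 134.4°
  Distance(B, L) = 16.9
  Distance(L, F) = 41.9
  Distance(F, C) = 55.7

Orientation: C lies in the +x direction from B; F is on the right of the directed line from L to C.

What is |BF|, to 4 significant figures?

26.22

Checks: |LF| = 41.90 ✓; |FC| = 55.70 ✓.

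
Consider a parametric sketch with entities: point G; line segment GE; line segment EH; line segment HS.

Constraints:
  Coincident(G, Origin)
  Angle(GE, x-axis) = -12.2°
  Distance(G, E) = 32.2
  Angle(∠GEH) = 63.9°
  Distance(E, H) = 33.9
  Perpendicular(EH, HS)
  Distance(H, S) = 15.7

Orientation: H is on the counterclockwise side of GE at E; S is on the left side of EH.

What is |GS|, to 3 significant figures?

23.8

G is at the origin; GE runs at -12.2° with length 32.2, so E = 32.2·(cos -12.2°, sin -12.2°) = (31.5, -6.80). ∠GEH = 63.9°, so EH runs at -12.2° + (180° − 63.9°) = 104° from the x-axis; with |EH| = 33.9, H = E + 33.9·(cos 104°, sin 104°) = (23.3, 26.1). The perpendicularity gives HS at right angles to EH; with |HS| = 15.7 on the left of EH, S = H + 15.7·(-0.971, -0.240) = (8.09, 22.3). Then |GS| = |S − G| = 23.8.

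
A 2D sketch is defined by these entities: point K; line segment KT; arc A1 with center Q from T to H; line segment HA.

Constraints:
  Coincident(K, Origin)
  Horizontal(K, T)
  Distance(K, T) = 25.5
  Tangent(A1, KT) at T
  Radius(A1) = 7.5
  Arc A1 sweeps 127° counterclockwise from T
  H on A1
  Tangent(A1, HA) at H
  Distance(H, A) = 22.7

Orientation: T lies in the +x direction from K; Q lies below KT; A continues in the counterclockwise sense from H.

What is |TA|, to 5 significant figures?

31.104

K is at the origin; K and T share the same y with |KT| = 25.5 and T on the +x side, so T = (25.500, 0.0000). The tangent condition forces QT to be normal to KT, so Q = T + (0, -7.5) = (25.500, -7.5000). On A1, T sits at bearing 90° from Q; a 127° counterclockwise sweep puts H at bearing 217°, so H = Q + 7.5·(cos 217°, sin 217°) = (19.510, -12.014). A1 meets HA tangentially, so QH is at right angles to HA, so HA runs along (−sin 217°, cos 217°); with |HA| = 22.7, A = (33.171, -30.143). Then |TA| = |A − T| = 31.104.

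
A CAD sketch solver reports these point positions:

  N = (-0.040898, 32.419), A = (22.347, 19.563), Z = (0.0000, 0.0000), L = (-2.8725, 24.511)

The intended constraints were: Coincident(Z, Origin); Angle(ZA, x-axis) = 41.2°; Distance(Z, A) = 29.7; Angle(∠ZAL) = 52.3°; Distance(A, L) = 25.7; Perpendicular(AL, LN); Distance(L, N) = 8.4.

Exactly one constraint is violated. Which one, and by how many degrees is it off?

Perpendicular(AL, LN) — off by 8.60°.

Z = (0.00, 0.00) ✓; ZA at 41.20° ✓; |ZA| = 29.70 ✓; ∠ZAL = 52.30° ✓; |AL| = 25.70 ✓; ∠(AL, LN) = 98.60° ✗; |LN| = 8.400 ✓.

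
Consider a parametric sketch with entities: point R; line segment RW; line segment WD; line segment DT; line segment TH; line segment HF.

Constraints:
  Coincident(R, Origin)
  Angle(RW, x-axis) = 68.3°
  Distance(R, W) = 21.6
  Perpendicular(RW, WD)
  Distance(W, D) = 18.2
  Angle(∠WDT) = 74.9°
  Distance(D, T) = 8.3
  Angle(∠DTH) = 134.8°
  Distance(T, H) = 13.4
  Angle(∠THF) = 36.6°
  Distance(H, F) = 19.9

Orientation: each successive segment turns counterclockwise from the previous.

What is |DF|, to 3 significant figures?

6.81

R is at the origin; RW runs at 68.3° with length 21.6, so W = (7.99, 20.1). RW ⟂ WD, so WD runs at 158°; with |WD| = 18.2, D = (-8.92, 26.8). ∠WDT = 74.9° gives DT at -96.6° from the x-axis; with |DT| = 8.3, T = (-9.88, 18.6). ∠DTH = 134.8° gives TH at -51.4° from the x-axis; with |TH| = 13.4, H = (-1.52, 8.08). ∠THF = 36.6° gives HF at 92.0° from the x-axis; with |HF| = 19.9, F = (-2.21, 28.0). Then |DF| = |F − D| = 6.81.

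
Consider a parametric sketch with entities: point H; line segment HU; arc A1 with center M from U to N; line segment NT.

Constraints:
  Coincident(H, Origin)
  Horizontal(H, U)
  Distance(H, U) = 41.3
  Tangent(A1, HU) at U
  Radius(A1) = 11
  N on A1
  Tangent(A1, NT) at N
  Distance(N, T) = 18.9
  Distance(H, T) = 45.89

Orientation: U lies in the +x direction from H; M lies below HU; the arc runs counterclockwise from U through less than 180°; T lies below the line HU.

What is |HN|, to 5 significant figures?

33.004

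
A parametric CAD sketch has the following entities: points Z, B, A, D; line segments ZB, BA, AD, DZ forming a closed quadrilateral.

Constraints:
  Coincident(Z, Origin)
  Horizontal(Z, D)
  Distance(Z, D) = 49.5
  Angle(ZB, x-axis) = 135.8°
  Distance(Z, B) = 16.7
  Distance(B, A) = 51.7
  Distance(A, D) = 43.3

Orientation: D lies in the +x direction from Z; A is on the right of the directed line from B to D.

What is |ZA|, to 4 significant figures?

35.36

Checks: ZB at 135.8° ✓; |BA| = 51.70 ✓; |AD| = 43.30 ✓.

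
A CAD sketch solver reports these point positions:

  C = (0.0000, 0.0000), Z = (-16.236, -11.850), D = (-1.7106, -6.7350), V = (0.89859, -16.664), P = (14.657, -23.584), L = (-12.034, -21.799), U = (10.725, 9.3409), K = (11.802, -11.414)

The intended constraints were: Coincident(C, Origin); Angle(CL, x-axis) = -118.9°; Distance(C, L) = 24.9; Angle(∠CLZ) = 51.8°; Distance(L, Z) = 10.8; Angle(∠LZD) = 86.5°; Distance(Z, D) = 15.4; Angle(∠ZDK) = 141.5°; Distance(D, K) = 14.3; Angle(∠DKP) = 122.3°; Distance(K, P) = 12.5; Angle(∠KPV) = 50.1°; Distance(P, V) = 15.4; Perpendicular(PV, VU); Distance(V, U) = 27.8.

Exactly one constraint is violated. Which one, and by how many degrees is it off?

Perpendicular(PV, VU) — off by 6.00°.

C = (0.00, 0.00) ✓; CL at -118.9° ✓; |CL| = 24.90 ✓; ∠CLZ = 51.80° ✓; |LZ| = 10.80 ✓; ∠LZD = 86.50° ✓; |ZD| = 15.40 ✓; ∠ZDK = 141.5° ✓; |DK| = 14.30 ✓; ∠DKP = 122.3° ✓; |KP| = 12.50 ✓; ∠KPV = 50.10° ✓; |PV| = 15.40 ✓; ∠(PV, VU) = 84.00° ✗; |VU| = 27.80 ✓.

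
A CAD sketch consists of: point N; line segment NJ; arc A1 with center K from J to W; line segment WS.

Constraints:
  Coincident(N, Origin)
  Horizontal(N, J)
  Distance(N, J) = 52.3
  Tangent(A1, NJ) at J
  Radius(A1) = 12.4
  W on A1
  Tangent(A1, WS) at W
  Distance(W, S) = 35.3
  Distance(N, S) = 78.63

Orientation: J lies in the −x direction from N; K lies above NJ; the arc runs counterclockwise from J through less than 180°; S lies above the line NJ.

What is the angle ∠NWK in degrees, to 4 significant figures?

121.2°

N is at the origin; NJ is horizontal with |NJ| = 52.3 and J on the −x side, so J = (-52.30, 0.000). Since A1 is tangent to NJ there, KJ ⟂ NJ, so K = J + (0, 12.4) = (-52.30, 12.40). Since KW ⟂ WS (tangency), |KS| = √(12.4² + 35.3²) = 37.41 regardless of where W sits on A1. So S lies on both circle(N, 78.63) and circle(K, 37.41); the above-NJ intersection is S = (-61.83, 48.58). W is the foot of the tangent from S: W = (-42.03, 19.35).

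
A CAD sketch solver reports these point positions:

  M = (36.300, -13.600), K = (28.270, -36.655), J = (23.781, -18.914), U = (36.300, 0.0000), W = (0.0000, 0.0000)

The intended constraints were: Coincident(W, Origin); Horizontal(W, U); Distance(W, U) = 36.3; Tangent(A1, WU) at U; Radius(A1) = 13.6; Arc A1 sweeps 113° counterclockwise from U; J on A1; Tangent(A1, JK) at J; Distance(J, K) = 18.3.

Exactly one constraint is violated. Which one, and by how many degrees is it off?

Tangent(A1, JK) at J — off by 8.80°.

W = (0.00, 0.00) ✓; W.y = 0.00, U.y = 0.00 ✓; |WU| = 36.30 ✓; ∠(MU, UW) = 90.00° ✓; |MU| = 13.60 ✓; bearing(M→J) − bearing(M→U) = 113.0° ✓; |MJ| = 13.60 ✓; ∠(MJ, JK) = 98.80° ✗; |JK| = 18.30 ✓.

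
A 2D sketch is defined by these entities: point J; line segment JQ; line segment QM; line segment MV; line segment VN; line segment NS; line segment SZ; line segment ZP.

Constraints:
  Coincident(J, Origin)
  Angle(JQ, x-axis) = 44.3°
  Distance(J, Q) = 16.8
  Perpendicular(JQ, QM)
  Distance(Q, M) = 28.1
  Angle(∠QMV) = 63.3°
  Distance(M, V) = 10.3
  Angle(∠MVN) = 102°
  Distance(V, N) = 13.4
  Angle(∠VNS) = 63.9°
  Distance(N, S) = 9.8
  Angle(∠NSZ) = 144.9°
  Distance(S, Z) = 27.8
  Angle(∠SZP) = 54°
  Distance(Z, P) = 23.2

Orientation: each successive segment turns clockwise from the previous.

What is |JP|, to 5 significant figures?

35.413

∠NSZ = 144.9° gives SZ at -31.600° from the x-axis; with |SZ| = 27.8, Z = (48.672, -13.809). ∠SZP = 54.0° gives ZP at -157.60° from the x-axis; with |ZP| = 23.2, P = (27.223, -22.650). Then |JP| = |P − J| = 35.413.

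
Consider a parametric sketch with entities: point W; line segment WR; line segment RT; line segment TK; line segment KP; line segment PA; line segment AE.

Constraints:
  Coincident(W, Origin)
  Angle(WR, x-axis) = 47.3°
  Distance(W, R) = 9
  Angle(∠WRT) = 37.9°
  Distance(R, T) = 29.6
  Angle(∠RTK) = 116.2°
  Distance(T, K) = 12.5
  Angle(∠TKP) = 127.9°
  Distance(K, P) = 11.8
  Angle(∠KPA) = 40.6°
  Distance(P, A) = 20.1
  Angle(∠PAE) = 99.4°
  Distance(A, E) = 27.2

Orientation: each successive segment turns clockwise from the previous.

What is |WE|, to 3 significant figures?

44.9

W is at the origin; WR runs at 47.3° with length 9.0, so R = (6.10, 6.61). ∠WRT = 37.9° gives RT at -94.8° from the x-axis; with |RT| = 29.6, T = (3.63, -22.9). ∠RTK = 116.2° gives TK at -159° from the x-axis; with |TK| = 12.5, K = (-8.01, -27.4). ∠TKP = 127.9° gives KP at 149° from the x-axis; with |KP| = 11.8, P = (-18.2, -21.4). ∠KPA = 40.6° gives PA at 9.90° from the x-axis; with |PA| = 20.1, A = (1.64, -18.0). ∠PAE = 99.4° gives AE at -70.7° from the x-axis; with |AE| = 27.2, E = (10.6, -43.6). Then |WE| = |E − W| = 44.9.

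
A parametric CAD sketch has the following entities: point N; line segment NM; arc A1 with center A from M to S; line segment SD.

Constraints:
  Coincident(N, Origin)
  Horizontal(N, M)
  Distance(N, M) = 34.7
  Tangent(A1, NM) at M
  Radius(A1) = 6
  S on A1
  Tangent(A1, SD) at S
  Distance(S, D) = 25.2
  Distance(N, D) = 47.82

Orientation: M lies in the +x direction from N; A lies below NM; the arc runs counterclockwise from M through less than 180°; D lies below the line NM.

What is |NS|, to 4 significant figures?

29.90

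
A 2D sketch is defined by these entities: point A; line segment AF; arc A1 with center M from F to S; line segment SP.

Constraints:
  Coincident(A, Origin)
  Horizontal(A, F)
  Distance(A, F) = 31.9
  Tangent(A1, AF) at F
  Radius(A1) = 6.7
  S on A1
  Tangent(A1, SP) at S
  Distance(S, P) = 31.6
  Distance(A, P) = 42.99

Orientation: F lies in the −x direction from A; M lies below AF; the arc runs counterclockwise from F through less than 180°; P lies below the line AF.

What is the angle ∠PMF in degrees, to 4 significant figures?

161.1°

Checks: |MS| = 6.700 ✓; ∠(MS, SP) = 90.00° ✓; |SP| = 31.60 ✓; |AP| = 42.99 ✓.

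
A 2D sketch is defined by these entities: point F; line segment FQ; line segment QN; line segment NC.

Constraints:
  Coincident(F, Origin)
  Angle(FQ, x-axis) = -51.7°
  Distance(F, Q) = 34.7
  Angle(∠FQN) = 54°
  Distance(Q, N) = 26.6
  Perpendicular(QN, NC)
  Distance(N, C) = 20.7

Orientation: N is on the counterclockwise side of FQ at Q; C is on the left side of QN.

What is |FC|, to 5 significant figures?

9.6357

∠FQN = 54.0°, so QN runs at -51.7° + (180° − 54.0°) = 74.300° from the x-axis; with |QN| = 26.6, N = Q + 26.6·(cos 74.300°, sin 74.300°) = (28.704, -1.6241). The perpendicularity gives NC at right angles to QN; with |NC| = 20.7 on the left of QN, C = N + 20.7·(-0.96269, 0.27060) = (8.7766, 3.9773). Then |FC| = |C − F| = 9.6357.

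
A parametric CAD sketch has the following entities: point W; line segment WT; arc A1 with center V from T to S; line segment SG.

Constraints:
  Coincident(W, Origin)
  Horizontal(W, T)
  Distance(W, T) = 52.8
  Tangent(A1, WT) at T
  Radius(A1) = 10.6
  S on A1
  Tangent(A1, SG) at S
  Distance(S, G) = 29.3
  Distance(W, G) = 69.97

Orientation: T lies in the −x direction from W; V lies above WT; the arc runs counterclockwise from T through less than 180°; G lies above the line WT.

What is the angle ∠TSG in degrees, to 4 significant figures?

121.8°

Checks: |VS| = 10.60 ✓; ∠(VS, SG) = 90.00° ✓; |SG| = 29.30 ✓; |WG| = 69.97 ✓.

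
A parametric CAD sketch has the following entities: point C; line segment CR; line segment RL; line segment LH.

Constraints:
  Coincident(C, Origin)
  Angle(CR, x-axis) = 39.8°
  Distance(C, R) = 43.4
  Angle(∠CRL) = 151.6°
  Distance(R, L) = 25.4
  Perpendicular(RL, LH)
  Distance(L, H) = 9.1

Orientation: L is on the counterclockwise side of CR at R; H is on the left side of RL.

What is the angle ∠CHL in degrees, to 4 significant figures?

100.3°

C is at the origin; CR runs at 39.8° with length 43.4, so R = 43.4·(cos 39.8°, sin 39.8°) = (33.34, 27.78). ∠CRL = 151.6°, so RL runs at 39.8° + (180° − 151.6°) = 68.20° from the x-axis; with |RL| = 25.4, L = R + 25.4·(cos 68.20°, sin 68.20°) = (42.78, 51.36). RL is perpendicular to LH; with |LH| = 9.1 on the left of RL, H = L + 9.1·(-0.9285, 0.3714) = (34.33, 54.74). Then cos ∠CHL = HC·HL / (|HC||HL|), giving 100.3°.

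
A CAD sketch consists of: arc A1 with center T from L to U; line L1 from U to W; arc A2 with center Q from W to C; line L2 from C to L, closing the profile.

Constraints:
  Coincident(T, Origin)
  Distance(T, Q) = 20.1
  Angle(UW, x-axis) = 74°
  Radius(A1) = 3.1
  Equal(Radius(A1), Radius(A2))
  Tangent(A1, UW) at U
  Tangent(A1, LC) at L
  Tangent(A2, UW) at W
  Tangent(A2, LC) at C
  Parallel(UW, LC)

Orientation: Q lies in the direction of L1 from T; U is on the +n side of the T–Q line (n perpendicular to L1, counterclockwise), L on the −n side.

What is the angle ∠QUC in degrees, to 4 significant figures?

8.375°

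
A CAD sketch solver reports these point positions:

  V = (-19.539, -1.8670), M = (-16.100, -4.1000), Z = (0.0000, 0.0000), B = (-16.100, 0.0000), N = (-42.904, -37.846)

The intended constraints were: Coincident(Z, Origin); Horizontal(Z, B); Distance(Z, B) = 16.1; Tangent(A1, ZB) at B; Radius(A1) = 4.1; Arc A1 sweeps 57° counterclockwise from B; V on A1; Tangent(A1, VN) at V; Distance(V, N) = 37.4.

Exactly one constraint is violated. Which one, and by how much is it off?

Distance(V, N) = 37.4 — off by 5.50.

Z = (0.00, 0.00) ✓; Z.y = 0.00, B.y = 0.00 ✓; |ZB| = 16.10 ✓; ∠(MB, BZ) = 90.00° ✓; |MB| = 4.100 ✓; bearing(M→V) − bearing(M→B) = 57.00° ✓; |MV| = 4.100 ✓; ∠(MV, VN) = 90.00° ✓; |VN| = 42.90 ✗.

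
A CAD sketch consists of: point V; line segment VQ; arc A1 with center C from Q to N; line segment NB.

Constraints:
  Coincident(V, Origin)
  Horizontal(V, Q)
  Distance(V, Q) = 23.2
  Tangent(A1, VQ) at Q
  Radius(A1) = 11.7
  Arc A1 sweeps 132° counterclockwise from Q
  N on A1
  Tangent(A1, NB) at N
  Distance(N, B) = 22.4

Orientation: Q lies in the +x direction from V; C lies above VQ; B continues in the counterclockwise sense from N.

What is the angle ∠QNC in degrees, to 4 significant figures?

24.00°

Tangency of A1 to VQ means the radius CQ is perpendicular to VQ, so C = Q + (0, 11.7) = (23.20, 11.70). On A1, Q sits at bearing -90° from C; a 132° counterclockwise sweep puts N at bearing 42°, so N = C + 11.7·(cos 42°, sin 42°) = (31.89, 19.53). Then cos ∠QNC = NQ·NC / (|NQ||NC|), giving 24.00°.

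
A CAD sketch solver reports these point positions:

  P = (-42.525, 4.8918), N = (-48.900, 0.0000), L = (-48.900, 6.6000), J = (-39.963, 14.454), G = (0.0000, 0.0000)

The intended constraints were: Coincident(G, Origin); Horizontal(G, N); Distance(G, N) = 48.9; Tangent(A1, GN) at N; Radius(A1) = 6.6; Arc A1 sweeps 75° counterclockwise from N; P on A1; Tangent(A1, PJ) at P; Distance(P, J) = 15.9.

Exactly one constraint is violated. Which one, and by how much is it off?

Distance(P, J) = 15.9 — off by 6.00.

G = (0.00, 0.00) ✓; G.y = 0.00, N.y = 0.00 ✓; |GN| = 48.90 ✓; ∠(LN, NG) = 90.00° ✓; |LN| = 6.600 ✓; bearing(L→P) − bearing(L→N) = 75.00° ✓; |LP| = 6.600 ✓; ∠(LP, PJ) = 90.00° ✓; |PJ| = 9.899 ✗.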